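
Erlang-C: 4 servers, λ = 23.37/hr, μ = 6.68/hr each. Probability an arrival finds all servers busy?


a = λ/μ = 3.4985; ρ = a/4 = 0.8746
P₀ = 0.014806 (from M/M/c formula)
C(c,a) = [a^c/(c!(1−ρ))]·P₀ = [149.80593/(24·0.1254)]·0.014806
= 49.78625·0.014806 = 0.737124

Final: 0.737124


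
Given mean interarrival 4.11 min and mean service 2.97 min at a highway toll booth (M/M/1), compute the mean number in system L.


λ = 60/4.11 = 14.5985 /hr
μ = 60/2.97 = 20.2020 /hr
ρ = λ/μ = 14.5985/20.2020 = 0.7226
L = ρ/(1−ρ) = 0.7226/0.2774 = 2.6053

Final: 2.6053


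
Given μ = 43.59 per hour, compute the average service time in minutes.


Mean service time = 1/μ = 1/43.59 hour = 0.02294 hour
In minutes: 0.02294 × 60 = 1.3765 min

Final: 1.3765 min


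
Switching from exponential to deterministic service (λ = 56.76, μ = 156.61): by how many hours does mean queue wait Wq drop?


ρ = 56.76/156.61 = 0.3624
Wq(M/M/1) = ρ/(μ−λ) = 0.3624/99.85 = 0.003630 hr
Wq(M/D/1) = ρ/(2(μ−λ)) = 0.001815 hr
Savings = 0.003630 − 0.001815 = 0.001815 hr

Final: 0.001815 hr


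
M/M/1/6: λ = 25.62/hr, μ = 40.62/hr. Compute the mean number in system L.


ρ = 25.62/40.62 = 0.6307
L = ρ[1 − (K+1)ρ^K + Kρ^(K+1)] / [(1−ρ)(1−ρ^(K+1))]
Numerator: 0.6307·(1 − 7·0.062956 + 6·0.039708) = 0.503038
Denominator: (0.3693)·(0.960292) = 0.354613
L = 0.503038/0.354613 = 1.4186

Final: 1.4186


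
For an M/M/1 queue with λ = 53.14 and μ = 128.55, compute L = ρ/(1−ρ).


ρ = λ/μ = 53.14/128.55 = 0.4134
L = ρ/(1−ρ) = 0.4134/(1 − 0.4134) = 0.4134/0.5866 = 0.7047

Final: 0.7047


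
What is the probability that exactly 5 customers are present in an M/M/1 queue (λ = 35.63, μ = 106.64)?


ρ = 35.63/106.64 = 0.3341
P_n = (1−ρ)·ρ^n = (1 − 0.3341)·0.3341^5 = 0.6659·0.004164 = 0.002773

Final: 0.002773


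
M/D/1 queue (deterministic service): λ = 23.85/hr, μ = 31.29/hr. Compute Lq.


ρ = 23.85/31.29 = 0.7622
M/D/1: Lq = ρ²/(2(1−ρ)) = 0.5810/(2·0.2378) = 1.22171

Final: 1.22171


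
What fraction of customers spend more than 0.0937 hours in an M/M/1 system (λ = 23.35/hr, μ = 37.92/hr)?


W ~ Exponential(μ−λ) for M/M/1.
μ − λ = 37.92 − 23.35 = 14.5700
P(W > t) = e^{−(μ−λ)t} = e^{−1.3652} = 0.255327

Final: 0.255327


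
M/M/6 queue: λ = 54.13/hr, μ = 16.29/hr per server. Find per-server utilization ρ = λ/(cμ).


ρ = λ/(cμ) = 54.13/(6·16.29) = 54.13/97.74 = 0.5538

Final: 0.5538


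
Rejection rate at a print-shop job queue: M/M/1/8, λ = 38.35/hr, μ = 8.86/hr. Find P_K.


ρ = λ/μ = 38.35/8.86 = 4.3284
P_K = (1−ρ)ρ^K/(1−ρ^(K+1)) = (-3.3284·123212.046529)/(1 − 533316.251060)
= -410104.204531/-533315.251060 = 0.768971

Final: 0.768971


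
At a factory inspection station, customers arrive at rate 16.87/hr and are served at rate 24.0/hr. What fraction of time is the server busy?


ρ = λ/μ = 16.87/24.0 = 0.7029

Final: 0.7029


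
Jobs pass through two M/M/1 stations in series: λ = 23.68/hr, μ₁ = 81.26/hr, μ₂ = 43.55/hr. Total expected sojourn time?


Each node sees arrival rate λ = 23.68/hr (tandem ⇒ throughput preserved).
W₁ = 1/(μ₁−λ) = 1/(81.26−23.68) = 0.01737 hr
W₂ = 1/(μ₂−λ) = 1/(43.55−23.68) = 0.05033 hr
W_total = W₁ + W₂ = 0.01737 + 0.05033 = 0.06769 hr

Final: 0.06769 hr


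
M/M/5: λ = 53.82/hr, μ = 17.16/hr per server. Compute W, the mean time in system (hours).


a = 3.1364; ρ = 0.6273; P₀ = 0.039978
Lq = P₀·a^c·ρ/(c!(1−ρ)²) = 0.45651
Wq = Lq/λ = 0.45651/53.82 = 0.008482 hr
W = Wq + 1/μ = 0.008482 + 0.05828 = 0.06676 hr

Final: 0.06676 hr


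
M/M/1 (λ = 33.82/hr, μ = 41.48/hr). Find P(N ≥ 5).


ρ = 33.82/41.48 = 0.8153
P(N ≥ n) = ρ^n = 0.8153^5 = 0.360308

Final: 0.360308


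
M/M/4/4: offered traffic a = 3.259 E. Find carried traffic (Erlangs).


B(4,3.259) = 0.234560 (Erlang-B)
Carried load = a(1 − B) = 3.259·(1 − 0.234560) = 3.259·0.765440 = 2.4946 E

Final: 2.4946 Erlangs


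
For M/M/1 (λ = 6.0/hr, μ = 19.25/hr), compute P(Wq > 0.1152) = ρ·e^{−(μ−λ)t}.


ρ = 6.0/19.25 = 0.3117
P(Wq > t) = ρ·e^{−(μ−λ)t} = 0.3117·e^{−1.5264}
= 0.3117·0.217317 = 0.067735

Final: 0.067735


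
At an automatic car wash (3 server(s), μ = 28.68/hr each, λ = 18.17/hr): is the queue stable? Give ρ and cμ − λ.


Total capacity cμ = 3·28.68 = 86.04/hr
ρ = λ/(cμ) = 18.17/86.04 = 0.2112
Stable ⇔ ρ < 1: YES
Spare capacity = cμ − λ = 86.04 − 18.17 = 67.87/hr

Final: ρ = 0.2112; stable; margin = 67.87/hr


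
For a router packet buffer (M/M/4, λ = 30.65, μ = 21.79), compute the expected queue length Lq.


a = λ/μ = 1.4066; ρ = a/4 = 0.3517
P₀ = 0.243232
Lq = P₀·a^c·ρ / (c!·(1−ρ)²) = 0.243232·3.91465·0.3517/(24·0.42035)
= 0.03319

Final: 0.03319


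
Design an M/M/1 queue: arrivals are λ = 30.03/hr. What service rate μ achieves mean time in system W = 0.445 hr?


W = 1/(μ−λ) ⇒ μ − λ = 1/W = 1/0.445 = 2.2472
μ = λ + 1/W = 30.03 + 2.2472 = 32.2772 per hr

Final: 32.2772 /hr


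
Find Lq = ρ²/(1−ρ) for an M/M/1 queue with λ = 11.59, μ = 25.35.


ρ = 11.59/25.35 = 0.4572
Lq = ρ²/(1−ρ) = 0.2090/0.5428 = 0.3851

Final: 0.3851


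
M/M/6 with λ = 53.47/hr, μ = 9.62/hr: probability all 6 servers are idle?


a = λ/μ = 53.47/9.62 = 5.5582; ρ = a/c = 0.9264
Σ_{k=0}^{5} a^k/k! (terms k=0..5) = 1.00000 + 5.55821 + 15.44686 + 28.61898 + 39.76758 + 44.20733 = 134.59897
Tail: a^6/(6!(1−ρ)) = 29485.64771/(720·0.07363) = 556.18026
P₀ = 1/(134.59897 + 556.18026) = 1/690.77922 = 0.001448

Final: 0.001448


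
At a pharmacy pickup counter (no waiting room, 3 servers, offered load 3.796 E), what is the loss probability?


B(c,a) = (a^c/c!) / Σ_{k=0}^{c} a^k/k!
a^3/3! = 9.116484
Σ terms (k=0..3): 1.00000 + 3.79600 + 7.20481 + 9.11648 = 21.117292
B = 9.116484/21.117292 = 0.431707

Final: 0.431707


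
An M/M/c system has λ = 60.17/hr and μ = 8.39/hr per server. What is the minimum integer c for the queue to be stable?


Stability requires cμ > λ ⇔ c > λ/μ.
λ/μ = 60.17/8.39 = 7.1716
Minimum integer c = ⌊7.1716⌋ + 1 = 8
Check: 8·8.39 = 67.12 > 60.17, while 7·8.39 = 58.73 ≤ 60.17

Final: 8 servers


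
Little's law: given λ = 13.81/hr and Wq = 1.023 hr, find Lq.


Lq = λWq = 13.81·1.023 = 14.1276

Final: 14.1276


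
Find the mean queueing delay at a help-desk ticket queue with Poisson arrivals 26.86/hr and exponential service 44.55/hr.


ρ = 26.86/44.55 = 0.6029
Wq = ρ/(μ−λ) = 0.6029/(44.55 − 26.86) = 0.6029/17.69 = 0.03408 hr

Final: 0.03408 hr


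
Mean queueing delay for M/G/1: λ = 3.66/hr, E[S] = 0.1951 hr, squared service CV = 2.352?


ρ = λ·E[S] = 3.66·0.1951 = 0.7141
E[S²] = E[S]²(1+C_s²) = 0.1951²·(1+2.352) = 0.127591
Wq = λ·E[S²]/(2(1−ρ)) = 3.66·0.127591/(2·0.2859) = 0.81659 hr

Final: 0.81659 hr


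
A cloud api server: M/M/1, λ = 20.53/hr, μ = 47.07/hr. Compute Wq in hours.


ρ = 20.53/47.07 = 0.4362
Wq = ρ/(μ−λ) = 0.4362/(47.07 − 20.53) = 0.4362/26.54 = 0.01643 hr

Final: 0.01643 hr


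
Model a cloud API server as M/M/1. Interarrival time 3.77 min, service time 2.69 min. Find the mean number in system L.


λ = 60/3.77 = 15.9151 /hr
μ = 60/2.69 = 22.3048 /hr
ρ = λ/μ = 15.9151/22.3048 = 0.7135
L = ρ/(1−ρ) = 0.7135/0.2865 = 2.4907

Final: 2.4907


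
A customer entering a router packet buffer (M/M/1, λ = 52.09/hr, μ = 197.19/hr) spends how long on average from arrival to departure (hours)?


W = 1/(μ−λ) = 1/(197.19 − 52.09) = 1/145.10 = 0.006892 hr

Final: 0.006892 hr


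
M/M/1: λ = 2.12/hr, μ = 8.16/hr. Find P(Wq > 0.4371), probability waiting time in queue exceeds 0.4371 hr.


ρ = 2.12/8.16 = 0.2598
P(Wq > t) = ρ·e^{−(μ−λ)t} = 0.2598·e^{−2.6401}
= 0.2598·0.071355 = 0.018538

Final: 0.018538


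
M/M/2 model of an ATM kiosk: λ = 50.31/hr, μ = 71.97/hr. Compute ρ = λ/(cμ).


ρ = λ/(cμ) = 50.31/(2·71.97) = 50.31/143.94 = 0.3495

Final: 0.3495


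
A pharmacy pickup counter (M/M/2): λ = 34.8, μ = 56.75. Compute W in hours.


a = 0.6132; ρ = 0.3066; P₀ = 0.530681
Lq = P₀·a^c·ρ/(c!(1−ρ)²) = 0.06363
Wq = Lq/λ = 0.06363/34.8 = 0.001828 hr
W = Wq + 1/μ = 0.001828 + 0.01762 = 0.01945 hr

Final: 0.01945 hr


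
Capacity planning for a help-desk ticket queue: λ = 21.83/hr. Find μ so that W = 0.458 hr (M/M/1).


W = 1/(μ−λ) ⇒ μ − λ = 1/W = 1/0.458 = 2.1834
μ = λ + 1/W = 21.83 + 2.1834 = 24.0134 per hr

Final: 24.0134 /hr


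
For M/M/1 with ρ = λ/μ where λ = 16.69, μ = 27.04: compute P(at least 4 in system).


ρ = 16.69/27.04 = 0.6172
P(N ≥ n) = ρ^n = 0.6172^4 = 0.145144

Final: 0.145144


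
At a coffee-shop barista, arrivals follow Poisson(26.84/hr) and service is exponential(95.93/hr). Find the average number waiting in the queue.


ρ = 26.84/95.93 = 0.2798
Lq = ρ²/(1−ρ) = 0.07828/0.7202 = 0.1087

Final: 0.1087


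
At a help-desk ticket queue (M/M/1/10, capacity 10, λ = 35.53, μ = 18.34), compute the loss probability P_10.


ρ = λ/μ = 35.53/18.34 = 1.9373
P_K = (1−ρ)ρ^K/(1−ρ^(K+1)) = (-0.9373·744.661261)/(1 − 1442.628932)
= -697.967671/-1441.628932 = 0.484152

Final: 0.484152


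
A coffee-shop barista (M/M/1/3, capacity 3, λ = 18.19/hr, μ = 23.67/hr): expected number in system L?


ρ = 18.19/23.67 = 0.7685
L = ρ[1 − (K+1)ρ^K + Kρ^(K+1)] / [(1−ρ)(1−ρ^(K+1))]
Numerator: 0.7685·(1 − 4·0.453841 + 3·0.348769) = 0.177477
Denominator: (0.2315)·(0.651231) = 0.150771
L = 0.177477/0.150771 = 1.1771

Final: 1.1771


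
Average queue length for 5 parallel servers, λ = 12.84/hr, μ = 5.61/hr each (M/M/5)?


a = λ/μ = 2.2888; ρ = a/5 = 0.4578
P₀ = 0.099851
Lq = P₀·a^c·ρ / (c!·(1−ρ)²) = 0.099851·62.80740·0.4578/(120·0.29403)
= 0.08136

Final: 0.08136


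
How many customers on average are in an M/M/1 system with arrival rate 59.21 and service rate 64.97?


ρ = λ/μ = 59.21/64.97 = 0.9113
L = ρ/(1−ρ) = 0.9113/(1 − 0.9113) = 0.9113/0.08866 = 10.2795

Final: 10.2795


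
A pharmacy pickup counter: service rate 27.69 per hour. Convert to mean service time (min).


Mean service time = 1/μ = 1/27.69 hour = 0.03611 hour
In minutes: 0.03611 × 60 = 2.1668 min

Final: 2.1668 min


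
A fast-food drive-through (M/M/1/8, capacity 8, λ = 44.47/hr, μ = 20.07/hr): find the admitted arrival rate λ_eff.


ρ = 2.2157; P_K = (1−ρ)ρ^8/(1−ρ^9) = 0.549111
λ_eff = λ(1 − P_K) = 44.47·(1 − 0.549111) = 44.47·0.450889 = 20.0510 /hr

Final: 20.0510 /hr


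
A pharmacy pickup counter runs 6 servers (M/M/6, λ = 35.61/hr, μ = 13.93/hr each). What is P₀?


a = λ/μ = 35.61/13.93 = 2.5564; ρ = a/c = 0.4261
Σ_{k=0}^{5} a^k/k! (terms k=0..5) = 1.00000 + 2.55635 + 3.26747 + 2.78427 + 1.77939 + 0.90975 = 12.29724
Tail: a^6/(6!(1−ρ)) = 279.07771/(720·0.5739) = 0.67534
P₀ = 1/(12.29724 + 0.67534) = 1/12.97258 = 0.077086

Final: 0.077086


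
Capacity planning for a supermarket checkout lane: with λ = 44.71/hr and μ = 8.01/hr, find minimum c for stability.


Stability requires cμ > λ ⇔ c > λ/μ.
λ/μ = 44.71/8.01 = 5.5818
Minimum integer c = ⌊5.5818⌋ + 1 = 6
Check: 6·8.01 = 48.06 > 44.71, while 5·8.01 = 40.05 ≤ 44.71

Final: 6 servers


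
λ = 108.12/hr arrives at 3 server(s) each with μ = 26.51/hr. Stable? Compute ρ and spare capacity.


Total capacity cμ = 3·26.51 = 79.53/hr
ρ = λ/(cμ) = 108.12/79.53 = 1.3595
Stable ⇔ ρ < 1: NO
Spare capacity = cμ − λ = 79.53 − 108.12 = -28.59/hr

Final: ρ = 1.3595; unstable; margin = -28.59/hr


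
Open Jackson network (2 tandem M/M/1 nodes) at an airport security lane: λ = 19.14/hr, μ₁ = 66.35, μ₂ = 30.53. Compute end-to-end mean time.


Each node sees arrival rate λ = 19.14/hr (tandem ⇒ throughput preserved).
W₁ = 1/(μ₁−λ) = 1/(66.35−19.14) = 0.02118 hr
W₂ = 1/(μ₂−λ) = 1/(30.53−19.14) = 0.08780 hr
W_total = W₁ + W₂ = 0.02118 + 0.08780 = 0.10898 hr

Final: 0.10898 hr


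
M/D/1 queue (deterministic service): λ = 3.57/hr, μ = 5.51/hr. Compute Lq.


ρ = 3.57/5.51 = 0.6479
M/D/1: Lq = ρ²/(2(1−ρ)) = 0.4198/(2·0.3521) = 0.59615

Final: 0.59615


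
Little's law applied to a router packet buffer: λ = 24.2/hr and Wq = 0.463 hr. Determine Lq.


Lq = λWq = 24.2·0.463 = 11.2046

Final: 11.2046


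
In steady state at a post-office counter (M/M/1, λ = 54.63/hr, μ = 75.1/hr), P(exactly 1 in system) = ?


ρ = 54.63/75.1 = 0.7274
P_n = (1−ρ)·ρ^n = (1 − 0.7274)·0.7274^1 = 0.2726·0.727430 = 0.198276

Final: 0.198276


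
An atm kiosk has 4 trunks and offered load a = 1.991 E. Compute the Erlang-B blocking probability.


B(c,a) = (a^c/c!) / Σ_{k=0}^{c} a^k/k!
a^4/4! = 0.654747
Σ terms (k=0..4): 1.00000 + 1.99100 + 1.98204 + 1.31541 + 0.65475 = 6.943202
B = 0.654747/6.943202 = 0.094300

Final: 0.094300


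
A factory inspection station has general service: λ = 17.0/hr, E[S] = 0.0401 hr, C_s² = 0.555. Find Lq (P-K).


ρ = λ·E[S] = 17.0·0.0401 = 0.6817
Lq = ρ²(1+C_s²)/(2(1−ρ)) = 0.4647·(1+0.555)/(2·0.3183)
= 0.4647·1.5550/0.6366 = 1.13514

Final: 1.13514


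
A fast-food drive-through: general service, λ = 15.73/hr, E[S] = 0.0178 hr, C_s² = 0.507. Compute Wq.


ρ = λ·E[S] = 15.73·0.0178 = 0.2800
E[S²] = E[S]²(1+C_s²) = 0.0178²·(1+0.507) = 0.0004775
Wq = λ·E[S²]/(2(1−ρ)) = 15.73·0.0004775/(2·0.7200) = 0.005216 hr

Final: 0.005216 hr


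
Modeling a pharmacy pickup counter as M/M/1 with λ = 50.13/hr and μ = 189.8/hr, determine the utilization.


ρ = λ/μ = 50.13/189.8 = 0.2641

Final: 0.2641


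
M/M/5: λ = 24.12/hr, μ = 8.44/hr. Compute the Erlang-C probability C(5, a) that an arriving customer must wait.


a = λ/μ = 2.8578; ρ = a/5 = 0.5716
P₀ = 0.054590 (from M/M/c formula)
C(c,a) = [a^c/(c!(1−ρ))]·P₀ = [190.62255/(120·0.4284)]·0.054590
= 3.70772·0.054590 = 0.202404

Final: 0.202404


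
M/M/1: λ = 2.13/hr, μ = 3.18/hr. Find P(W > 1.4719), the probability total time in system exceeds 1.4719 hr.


W ~ Exponential(μ−λ) for M/M/1.
μ − λ = 3.18 − 2.13 = 1.0500
P(W > t) = e^{−(μ−λ)t} = e^{−1.5455} = 0.213206

Final: 0.213206


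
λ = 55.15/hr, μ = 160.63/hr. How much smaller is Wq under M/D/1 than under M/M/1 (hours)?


ρ = 55.15/160.63 = 0.3433
Wq(M/M/1) = ρ/(μ−λ) = 0.3433/105.48 = 0.003255 hr
Wq(M/D/1) = ρ/(2(μ−λ)) = 0.001627 hr
Savings = 0.003255 − 0.001627 = 0.001627 hr

Final: 0.001627 hr


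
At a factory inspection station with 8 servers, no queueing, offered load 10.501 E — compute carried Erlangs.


B(8,10.501) = 0.361167 (Erlang-B)
Carried load = a(1 − B) = 10.501·(1 − 0.361167) = 10.501·0.638833 = 6.7084 E

Final: 6.7084 Erlangs


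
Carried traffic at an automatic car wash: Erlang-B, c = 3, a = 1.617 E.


B(3,1.617) = 0.152227 (Erlang-B)
Carried load = a(1 − B) = 1.617·(1 − 0.152227) = 1.617·0.847773 = 1.3708 E

Final: 1.3708 Erlangs


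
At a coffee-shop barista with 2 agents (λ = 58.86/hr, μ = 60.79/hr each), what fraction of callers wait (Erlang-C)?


a = λ/μ = 0.9683; ρ = a/2 = 0.4841
P₀ = 0.347595 (from M/M/c formula)
C(c,a) = [a^c/(c!(1−ρ))]·P₀ = [0.93751/(2·0.5159)]·0.347595
= 0.90866·0.347595 = 0.315846

Final: 0.315846


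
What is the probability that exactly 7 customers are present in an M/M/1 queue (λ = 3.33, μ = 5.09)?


ρ = 3.33/5.09 = 0.6542
P_n = (1−ρ)·ρ^n = (1 − 0.6542)·0.6542^7 = 0.3458·0.051296 = 0.017737

Final: 0.017737


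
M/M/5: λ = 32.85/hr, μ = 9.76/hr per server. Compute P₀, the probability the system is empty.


a = λ/μ = 32.85/9.76 = 3.3658; ρ = a/c = 0.6732
Σ_{k=0}^{4} a^k/k! (terms k=0..4) = 1.00000 + 3.36578 + 5.66423 + 6.35485 + 5.34726 = 21.73212
Tail: a^5/(5!(1−ρ)) = 431.94433/(120·0.3268) = 11.01300
P₀ = 1/(21.73212 + 11.01300) = 1/32.74512 = 0.030539

Final: 0.030539


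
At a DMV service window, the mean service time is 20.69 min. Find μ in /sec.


μ = 1/(service time) in consistent units.
1 second = 0.0166667 min, so μ = 0.0166667/20.69 = 0.0008055 per second

Final: 0.0008055 /sec


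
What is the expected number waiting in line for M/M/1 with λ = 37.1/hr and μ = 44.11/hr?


ρ = 37.1/44.11 = 0.8411
Lq = ρ²/(1−ρ) = 0.7074/0.1589 = 4.4514

Final: 4.4514


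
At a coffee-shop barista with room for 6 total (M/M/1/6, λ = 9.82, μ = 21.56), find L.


ρ = 9.82/21.56 = 0.4555
L = ρ[1 − (K+1)ρ^K + Kρ^(K+1)] / [(1−ρ)(1−ρ^(K+1))]
Numerator: 0.4555·(1 − 7·0.008928 + 6·0.004067) = 0.438120
Denominator: (0.5445)·(0.995933) = 0.542312
L = 0.438120/0.542312 = 0.8079

Final: 0.8079


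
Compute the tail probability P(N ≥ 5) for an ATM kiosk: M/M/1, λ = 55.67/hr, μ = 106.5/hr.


ρ = 55.67/106.5 = 0.5227
P(N ≥ n) = ρ^n = 0.5227^5 = 0.039026

Final: 0.039026


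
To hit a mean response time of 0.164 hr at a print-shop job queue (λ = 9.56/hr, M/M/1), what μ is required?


W = 1/(μ−λ) ⇒ μ − λ = 1/W = 1/0.164 = 6.0976
μ = λ + 1/W = 9.56 + 6.0976 = 15.6576 per hr

Final: 15.6576 /hr


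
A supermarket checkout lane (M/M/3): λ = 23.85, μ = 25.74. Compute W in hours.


a = 0.9266; ρ = 0.3089; P₀ = 0.392515
Lq = P₀·a^c·ρ/(c!(1−ρ)²) = 0.03365
Wq = Lq/λ = 0.03365/23.85 = 0.001411 hr
W = Wq + 1/μ = 0.001411 + 0.03885 = 0.04026 hr

Final: 0.04026 hr


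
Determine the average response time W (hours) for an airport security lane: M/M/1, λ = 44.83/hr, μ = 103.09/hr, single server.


W = 1/(μ−λ) = 1/(103.09 − 44.83) = 1/58.26 = 0.01716 hr

Final: 0.01716 hr


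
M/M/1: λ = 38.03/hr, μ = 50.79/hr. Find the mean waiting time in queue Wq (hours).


ρ = 38.03/50.79 = 0.7488
Wq = ρ/(μ−λ) = 0.7488/(50.79 − 38.03) = 0.7488/12.76 = 0.05868 hr

Final: 0.05868 hr


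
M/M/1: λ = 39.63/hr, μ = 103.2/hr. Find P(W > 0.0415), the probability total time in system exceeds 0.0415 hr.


W ~ Exponential(μ−λ) for M/M/1.
μ − λ = 103.2 − 39.63 = 63.5700
P(W > t) = e^{−(μ−λ)t} = e^{−2.6382} = 0.071493

Final: 0.071493


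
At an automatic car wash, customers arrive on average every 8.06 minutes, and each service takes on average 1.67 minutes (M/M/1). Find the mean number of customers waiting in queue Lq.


λ = 60/8.06 = 7.4442 /hr
μ = 60/1.67 = 35.9281 /hr
ρ = λ/μ = 7.4442/35.9281 = 0.2072
Lq = ρ²/(1−ρ) = 0.04293/0.7928 = 0.05415

Final: 0.05415


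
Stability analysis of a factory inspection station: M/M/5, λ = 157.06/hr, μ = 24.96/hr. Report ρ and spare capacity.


Total capacity cμ = 5·24.96 = 124.80/hr
ρ = λ/(cμ) = 157.06/124.80 = 1.2585
Stable ⇔ ρ < 1: NO
Spare capacity = cμ − λ = 124.80 − 157.06 = -32.26/hr

Final: ρ = 1.2585; unstable; margin = -32.26/hr


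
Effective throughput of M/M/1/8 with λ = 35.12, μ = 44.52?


ρ = 0.7889; P_K = (1−ρ)ρ^8/(1−ρ^9) = 0.035913
λ_eff = λ(1 − P_K) = 35.12·(1 − 0.035913) = 35.12·0.964087 = 33.8587 /hr

Final: 33.8587 /hr


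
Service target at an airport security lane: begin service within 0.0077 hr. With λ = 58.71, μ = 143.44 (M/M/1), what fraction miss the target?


ρ = 58.71/143.44 = 0.4093
P(Wq > t) = ρ·e^{−(μ−λ)t} = 0.4093·e^{−0.6524}
= 0.4093·0.520783 = 0.213157

Final: 0.213157


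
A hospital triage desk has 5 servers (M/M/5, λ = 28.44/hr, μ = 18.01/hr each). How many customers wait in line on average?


a = λ/μ = 1.5791; ρ = a/5 = 0.3158
P₀ = 0.205722
Lq = P₀·a^c·ρ / (c!·(1−ρ)²) = 0.205722·9.81927·0.3158/(120·0.46810)
= 0.01136

Final: 0.01136


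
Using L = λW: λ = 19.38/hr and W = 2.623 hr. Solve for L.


L = λW = 19.38·2.623 = 50.8337

Final: 50.8337


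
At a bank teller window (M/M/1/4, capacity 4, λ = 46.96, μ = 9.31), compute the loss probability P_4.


ρ = λ/μ = 46.96/9.31 = 5.0440
P_K = (1−ρ)ρ^K/(1−ρ^(K+1)) = (-4.0440·647.311957)/(1 − 3265.066540)
= -2617.754583/-3264.066540 = 0.801992

Final: 0.801992


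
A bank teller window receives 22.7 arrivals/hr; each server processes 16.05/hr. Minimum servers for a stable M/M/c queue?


Stability requires cμ > λ ⇔ c > λ/μ.
λ/μ = 22.7/16.05 = 1.4143
Minimum integer c = ⌊1.4143⌋ + 1 = 2
Check: 2·16.05 = 32.10 > 22.7, while 1·16.05 = 16.05 ≤ 22.7

Final: 2 servers


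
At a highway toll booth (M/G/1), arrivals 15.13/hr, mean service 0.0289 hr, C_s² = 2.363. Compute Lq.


ρ = λ·E[S] = 15.13·0.0289 = 0.4373
Lq = ρ²(1+C_s²)/(2(1−ρ)) = 0.1912·(1+2.363)/(2·0.5627)
= 0.1912·3.3630/1.1255 = 0.57129

Final: 0.57129


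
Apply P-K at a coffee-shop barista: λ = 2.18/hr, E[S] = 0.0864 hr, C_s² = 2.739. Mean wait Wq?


ρ = λ·E[S] = 2.18·0.0864 = 0.1884
E[S²] = E[S]²(1+C_s²) = 0.0864²·(1+2.739) = 0.027911
Wq = λ·E[S²]/(2(1−ρ)) = 2.18·0.027911/(2·0.8116) = 0.03748 hr

Final: 0.03748 hr


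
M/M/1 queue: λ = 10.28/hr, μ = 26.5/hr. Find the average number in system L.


ρ = λ/μ = 10.28/26.5 = 0.3879
L = ρ/(1−ρ) = 0.3879/(1 − 0.3879) = 0.3879/0.6121 = 0.6338

Final: 0.6338


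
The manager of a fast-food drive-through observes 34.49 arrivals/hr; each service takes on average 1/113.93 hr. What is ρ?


ρ = λ/μ = 34.49/113.93 = 0.3027

Final: 0.3027


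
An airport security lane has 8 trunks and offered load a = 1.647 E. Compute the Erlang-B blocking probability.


B(c,a) = (a^c/c!) / Σ_{k=0}^{c} a^k/k!
a^8/8! = 0.001343
Σ terms (k=0..8): 1.00000 + 1.64700 + 1.35630 + 0.74461 + 0.30659 + 0.10099 + 0.02772 + 0.006523 + 0.001343 = 5.191089
B = 0.001343/5.191089 = 0.0002587

Final: 0.0002587


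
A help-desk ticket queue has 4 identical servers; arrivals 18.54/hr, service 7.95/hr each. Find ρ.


ρ = λ/(cμ) = 18.54/(4·7.95) = 18.54/31.80 = 0.5830

Final: 0.5830


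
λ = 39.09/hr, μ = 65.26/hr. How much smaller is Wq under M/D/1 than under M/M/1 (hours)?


ρ = 39.09/65.26 = 0.5990
Wq(M/M/1) = ρ/(μ−λ) = 0.5990/26.17 = 0.02289 hr
Wq(M/D/1) = ρ/(2(μ−λ)) = 0.01144 hr
Savings = 0.02289 − 0.01144 = 0.01144 hr

Final: 0.01144 hr


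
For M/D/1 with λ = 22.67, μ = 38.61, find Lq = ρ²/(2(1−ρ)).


ρ = 22.67/38.61 = 0.5872
M/D/1: Lq = ρ²/(2(1−ρ)) = 0.3447/(2·0.4128) = 0.41753

Final: 0.41753


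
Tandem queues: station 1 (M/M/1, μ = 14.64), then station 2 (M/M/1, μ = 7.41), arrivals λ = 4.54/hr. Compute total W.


Each node sees arrival rate λ = 4.54/hr (tandem ⇒ throughput preserved).
W₁ = 1/(μ₁−λ) = 1/(14.64−4.54) = 0.09901 hr
W₂ = 1/(μ₂−λ) = 1/(7.41−4.54) = 0.34843 hr
W_total = W₁ + W₂ = 0.09901 + 0.34843 = 0.44744 hr

Final: 0.44744 hr


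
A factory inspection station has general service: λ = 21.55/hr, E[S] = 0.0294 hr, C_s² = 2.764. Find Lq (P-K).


ρ = λ·E[S] = 21.55·0.0294 = 0.6336
Lq = ρ²(1+C_s²)/(2(1−ρ)) = 0.4014·(1+2.764)/(2·0.3664)
= 0.4014·3.7640/0.7329 = 2.06166

Final: 2.06166


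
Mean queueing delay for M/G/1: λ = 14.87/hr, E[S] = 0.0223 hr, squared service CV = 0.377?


ρ = λ·E[S] = 14.87·0.0223 = 0.3316
E[S²] = E[S]²(1+C_s²) = 0.0223²·(1+0.377) = 0.0006848
Wq = λ·E[S²]/(2(1−ρ)) = 14.87·0.0006848/(2·0.6684) = 0.007617 hr

Final: 0.007617 hr


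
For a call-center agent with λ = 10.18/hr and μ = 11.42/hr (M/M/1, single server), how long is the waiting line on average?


ρ = 10.18/11.42 = 0.8914
Lq = ρ²/(1−ρ) = 0.7946/0.1086 = 7.3183

Final: 7.3183


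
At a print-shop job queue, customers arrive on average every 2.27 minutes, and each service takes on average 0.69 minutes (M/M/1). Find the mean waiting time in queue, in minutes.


λ = 60/2.27 = 26.4317 /hr
μ = 60/0.69 = 86.9565 /hr
ρ = λ/μ = 26.4317/86.9565 = 0.3040
Wq = ρ/(μ−λ) = 0.3040/(86.9565−26.4317) = 0.005022 hr
In minutes: 0.005022·60 = 0.3013 min

Final: 0.3013 min


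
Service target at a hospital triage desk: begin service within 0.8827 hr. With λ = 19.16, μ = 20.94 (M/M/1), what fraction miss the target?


ρ = 19.16/20.94 = 0.9150
P(Wq > t) = ρ·e^{−(μ−λ)t} = 0.9150·e^{−1.5712}
= 0.9150·0.207794 = 0.190131

Final: 0.190131


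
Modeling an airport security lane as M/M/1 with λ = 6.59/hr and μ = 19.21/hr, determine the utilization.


ρ = λ/μ = 6.59/19.21 = 0.3431

Final: 0.3431


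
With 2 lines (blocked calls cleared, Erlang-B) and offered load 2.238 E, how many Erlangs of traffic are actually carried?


B(2,2.238) = 0.436117 (Erlang-B)
Carried load = a(1 − B) = 2.238·(1 − 0.436117) = 2.238·0.563883 = 1.2620 E

Final: 1.2620 Erlangs


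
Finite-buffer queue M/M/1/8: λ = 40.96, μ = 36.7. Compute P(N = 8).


ρ = λ/μ = 40.96/36.7 = 1.1161
P_K = (1−ρ)ρ^K/(1−ρ^(K+1)) = (-0.1161·2.407416)/(1 − 2.686859)
= -0.279444/-1.686859 = 0.165659

Final: 0.165659


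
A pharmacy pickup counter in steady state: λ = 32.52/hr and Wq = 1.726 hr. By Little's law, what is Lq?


Lq = λWq = 32.52·1.726 = 56.1295

Final: 56.1295


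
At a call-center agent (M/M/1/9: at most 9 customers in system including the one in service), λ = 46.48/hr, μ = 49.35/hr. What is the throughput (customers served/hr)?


ρ = 0.9418; P_K = (1−ρ)ρ^9/(1−ρ^10) = 0.075248
λ_eff = λ(1 − P_K) = 46.48·(1 − 0.075248) = 46.48·0.924752 = 42.9825 /hr

Final: 42.9825 /hr


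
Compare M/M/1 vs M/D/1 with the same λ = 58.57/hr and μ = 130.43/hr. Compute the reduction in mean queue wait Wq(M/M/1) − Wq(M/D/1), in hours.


ρ = 58.57/130.43 = 0.4491
Wq(M/M/1) = ρ/(μ−λ) = 0.4491/71.86 = 0.006249 hr
Wq(M/D/1) = ρ/(2(μ−λ)) = 0.003124 hr
Savings = 0.006249 − 0.003124 = 0.003124 hr

Final: 0.003124 hr


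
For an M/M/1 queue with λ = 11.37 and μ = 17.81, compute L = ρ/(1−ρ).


ρ = λ/μ = 11.37/17.81 = 0.6384
L = ρ/(1−ρ) = 0.6384/(1 − 0.6384) = 0.6384/0.3616 = 1.7655

Final: 1.7655


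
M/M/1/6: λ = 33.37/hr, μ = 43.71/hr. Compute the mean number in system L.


ρ = 33.37/43.71 = 0.7634
L = ρ[1 − (K+1)ρ^K + Kρ^(K+1)] / [(1−ρ)(1−ρ^(K+1))]
Numerator: 0.7634·(1 − 7·0.197994 + 6·0.151157) = 0.397739
Denominator: (0.2366)·(0.848843) = 0.200802
L = 0.397739/0.200802 = 1.9808

Final: 1.9808


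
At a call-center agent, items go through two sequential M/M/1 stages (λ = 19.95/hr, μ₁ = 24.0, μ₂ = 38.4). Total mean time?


Each node sees arrival rate λ = 19.95/hr (tandem ⇒ throughput preserved).
W₁ = 1/(μ₁−λ) = 1/(24.0−19.95) = 0.24691 hr
W₂ = 1/(μ₂−λ) = 1/(38.4−19.95) = 0.05420 hr
W_total = W₁ + W₂ = 0.24691 + 0.05420 = 0.30111 hr

Final: 0.30111 hr


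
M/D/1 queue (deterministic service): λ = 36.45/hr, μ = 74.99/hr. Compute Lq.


ρ = 36.45/74.99 = 0.4861
M/D/1: Lq = ρ²/(2(1−ρ)) = 0.2363/(2·0.5139) = 0.22985

Final: 0.22985


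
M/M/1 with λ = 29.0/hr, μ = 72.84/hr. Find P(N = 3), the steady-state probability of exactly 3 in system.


ρ = 29.0/72.84 = 0.3981
P_n = (1−ρ)·ρ^n = (1 − 0.3981)·0.3981^3 = 0.6019·0.063108 = 0.037983

Final: 0.037983


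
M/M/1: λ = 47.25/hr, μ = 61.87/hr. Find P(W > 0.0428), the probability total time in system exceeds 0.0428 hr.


W ~ Exponential(μ−λ) for M/M/1.
μ − λ = 61.87 − 47.25 = 14.6200
P(W > t) = e^{−(μ−λ)t} = e^{−0.6257} = 0.534868

Final: 0.534868


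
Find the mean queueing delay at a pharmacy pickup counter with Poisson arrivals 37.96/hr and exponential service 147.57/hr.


ρ = 37.96/147.57 = 0.2572
Wq = ρ/(μ−λ) = 0.2572/(147.57 − 37.96) = 0.2572/109.61 = 0.002347 hr

Final: 0.002347 hr


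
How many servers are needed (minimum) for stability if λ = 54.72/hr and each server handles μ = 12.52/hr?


Stability requires cμ > λ ⇔ c > λ/μ.
λ/μ = 54.72/12.52 = 4.3706
Minimum integer c = ⌊4.3706⌋ + 1 = 5
Check: 5·12.52 = 62.60 > 54.72, while 4·12.52 = 50.08 ≤ 54.72

Final: 5 servers


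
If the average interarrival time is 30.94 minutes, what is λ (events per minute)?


λ = 1/(interarrival time) in consistent units.
1 minute = 1 min, so λ = 1/30.94 = 0.03232 per minute

Final: 0.03232 /min


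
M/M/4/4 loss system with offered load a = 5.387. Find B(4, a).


B(c,a) = (a^c/c!) / Σ_{k=0}^{c} a^k/k!
a^4/4! = 35.089458
Σ terms (k=0..4): 1.00000 + 5.38700 + 14.50988 + 26.05492 + 35.08946 = 82.041258
B = 35.089458/82.041258 = 0.427705

Final: 0.427705


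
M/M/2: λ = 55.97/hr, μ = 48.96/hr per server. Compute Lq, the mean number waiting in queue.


a = λ/μ = 1.1432; ρ = a/2 = 0.5716
P₀ = 0.272597
Lq = P₀·a^c·ρ / (c!·(1−ρ)²) = 0.272597·1.30686·0.5716/(2·0.18354)
= 0.55473

Final: 0.55473


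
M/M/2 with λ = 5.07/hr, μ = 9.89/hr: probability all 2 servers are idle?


a = λ/μ = 5.07/9.89 = 0.5126; ρ = a/c = 0.2563
Σ_{k=0}^{1} a^k/k! (terms k=0..1) = 1.00000 + 0.51264 = 1.51264
Tail: a^2/(2!(1−ρ)) = 0.26280/(2·0.7437) = 0.17669
P₀ = 1/(1.51264 + 0.17669) = 1/1.68933 = 0.591952

Final: 0.591952


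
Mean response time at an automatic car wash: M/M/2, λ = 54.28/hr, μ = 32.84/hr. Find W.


a = 1.6529; ρ = 0.8264; P₀ = 0.095032
Lq = P₀·a^c·ρ/(c!(1−ρ)²) = 3.56103
Wq = Lq/λ = 3.56103/54.28 = 0.06560 hr
W = Wq + 1/μ = 0.06560 + 0.03045 = 0.09606 hr

Final: 0.09606 hr


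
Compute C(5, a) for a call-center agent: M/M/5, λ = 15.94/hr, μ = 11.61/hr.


a = λ/μ = 1.3730; ρ = a/5 = 0.2746
P₀ = 0.253108 (from M/M/c formula)
C(c,a) = [a^c/(c!(1−ρ))]·P₀ = [4.87843/(120·0.7254)]·0.253108
= 0.05604·0.253108 = 0.014185

Final: 0.014185


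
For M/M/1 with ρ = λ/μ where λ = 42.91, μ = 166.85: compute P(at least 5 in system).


ρ = 42.91/166.85 = 0.2572
P(N ≥ n) = ρ^n = 0.2572^5 = 0.001125

Final: 0.001125


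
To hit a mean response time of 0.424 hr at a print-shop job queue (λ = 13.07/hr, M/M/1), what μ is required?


W = 1/(μ−λ) ⇒ μ − λ = 1/W = 1/0.424 = 2.3585
μ = λ + 1/W = 13.07 + 2.3585 = 15.4285 per hr

Final: 15.4285 /hr


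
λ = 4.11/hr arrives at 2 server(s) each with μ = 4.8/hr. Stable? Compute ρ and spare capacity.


Total capacity cμ = 2·4.8 = 9.60/hr
ρ = λ/(cμ) = 4.11/9.60 = 0.4281
Stable ⇔ ρ < 1: YES
Spare capacity = cμ − λ = 9.60 − 4.11 = 5.49/hr

Final: ρ = 0.4281; stable; margin = 5.49/hr


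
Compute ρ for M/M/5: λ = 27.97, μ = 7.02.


ρ = λ/(cμ) = 27.97/(5·7.02) = 27.97/35.10 = 0.7969

Final: 0.7969


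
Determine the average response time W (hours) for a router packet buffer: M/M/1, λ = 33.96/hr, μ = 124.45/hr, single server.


W = 1/(μ−λ) = 1/(124.45 − 33.96) = 1/90.49 = 0.01105 hr

Final: 0.01105 hr


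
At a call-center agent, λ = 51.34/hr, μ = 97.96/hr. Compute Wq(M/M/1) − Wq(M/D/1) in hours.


ρ = 51.34/97.96 = 0.5241
Wq(M/M/1) = ρ/(μ−λ) = 0.5241/46.62 = 0.01124 hr
Wq(M/D/1) = ρ/(2(μ−λ)) = 0.005621 hr
Savings = 0.01124 − 0.005621 = 0.005621 hr

Final: 0.005621 hr


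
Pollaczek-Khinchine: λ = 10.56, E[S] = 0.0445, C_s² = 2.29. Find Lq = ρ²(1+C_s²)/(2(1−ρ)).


ρ = λ·E[S] = 10.56·0.0445 = 0.4699
Lq = ρ²(1+C_s²)/(2(1−ρ)) = 0.2208·(1+2.29)/(2·0.5301)
= 0.2208·3.2900/1.0602 = 0.68529

Final: 0.68529


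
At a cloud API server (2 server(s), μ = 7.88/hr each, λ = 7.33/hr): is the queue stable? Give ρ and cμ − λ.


Total capacity cμ = 2·7.88 = 15.76/hr
ρ = λ/(cμ) = 7.33/15.76 = 0.4651
Stable ⇔ ρ < 1: YES
Spare capacity = cμ − λ = 15.76 − 7.33 = 8.43/hr

Final: ρ = 0.4651; stable; margin = 8.43/hr


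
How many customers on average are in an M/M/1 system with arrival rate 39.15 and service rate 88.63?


ρ = λ/μ = 39.15/88.63 = 0.4417
L = ρ/(1−ρ) = 0.4417/(1 − 0.4417) = 0.4417/0.5583 = 0.7912

Final: 0.7912


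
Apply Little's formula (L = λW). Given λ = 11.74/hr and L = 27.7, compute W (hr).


W = L/λ = 27.7/11.74 = 2.3595 hr

Final: 2.3595 hr


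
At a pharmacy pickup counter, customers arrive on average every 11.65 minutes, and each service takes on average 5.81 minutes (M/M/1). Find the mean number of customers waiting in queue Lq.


λ = 60/11.65 = 5.1502 /hr
μ = 60/5.81 = 10.3270 /hr
ρ = λ/μ = 5.1502/10.3270 = 0.4987
Lq = ρ²/(1−ρ) = 0.2487/0.5013 = 0.4962

Final: 0.4962


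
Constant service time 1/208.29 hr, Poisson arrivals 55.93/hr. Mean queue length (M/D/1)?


ρ = 55.93/208.29 = 0.2685
M/D/1: Lq = ρ²/(2(1−ρ)) = 0.07210/(2·0.7315) = 0.04929

Final: 0.04929


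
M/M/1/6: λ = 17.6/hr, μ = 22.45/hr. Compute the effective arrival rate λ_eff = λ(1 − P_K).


ρ = 0.7840; P_K = (1−ρ)ρ^6/(1−ρ^7) = 0.061313
λ_eff = λ(1 − P_K) = 17.6·(1 − 0.061313) = 17.6·0.938687 = 16.5209 /hr

Final: 16.5209 /hr


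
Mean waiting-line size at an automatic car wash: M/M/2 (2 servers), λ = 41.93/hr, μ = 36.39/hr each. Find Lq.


a = λ/μ = 1.1522; ρ = a/2 = 0.5761
P₀ = 0.268939
Lq = P₀·a^c·ρ / (c!·(1−ρ)²) = 0.268939·1.32766·0.5761/(2·0.17967)
= 0.57245

Final: 0.57245


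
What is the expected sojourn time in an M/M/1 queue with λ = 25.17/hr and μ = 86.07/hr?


W = 1/(μ−λ) = 1/(86.07 − 25.17) = 1/60.90 = 0.01642 hr

Final: 0.01642 hr


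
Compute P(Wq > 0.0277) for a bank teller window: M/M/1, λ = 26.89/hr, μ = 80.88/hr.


ρ = 26.89/80.88 = 0.3325
P(Wq > t) = ρ·e^{−(μ−λ)t} = 0.3325·e^{−1.4955}
= 0.3325·0.224131 = 0.074516

Final: 0.074516


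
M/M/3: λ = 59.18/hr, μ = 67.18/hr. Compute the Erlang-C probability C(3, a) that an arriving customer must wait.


a = λ/μ = 0.8809; ρ = a/3 = 0.2936
P₀ = 0.411485 (from M/M/c formula)
C(c,a) = [a^c/(c!(1−ρ))]·P₀ = [0.68360/(6·0.7064)]·0.411485
= 0.16130·0.411485 = 0.066371

Final: 0.066371


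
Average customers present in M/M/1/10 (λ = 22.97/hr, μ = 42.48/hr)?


ρ = 22.97/42.48 = 0.5407
L = ρ[1 − (K+1)ρ^K + Kρ^(K+1)] / [(1−ρ)(1−ρ^(K+1))]
Numerator: 0.5407·(1 − 11·0.002137 + 10·0.001155) = 0.534263
Denominator: (0.4593)·(0.998845) = 0.458744
L = 0.534263/0.458744 = 1.1646

Final: 1.1646


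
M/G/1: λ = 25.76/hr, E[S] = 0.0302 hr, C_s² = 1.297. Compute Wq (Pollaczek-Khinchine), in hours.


ρ = λ·E[S] = 25.76·0.0302 = 0.7780
E[S²] = E[S]²(1+C_s²) = 0.0302²·(1+1.297) = 0.002095
Wq = λ·E[S²]/(2(1−ρ)) = 25.76·0.002095/(2·0.2220) = 0.12152 hr

Final: 0.12152 hr


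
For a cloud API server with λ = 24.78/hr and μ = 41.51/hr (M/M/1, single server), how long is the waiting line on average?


ρ = 24.78/41.51 = 0.5970
Lq = ρ²/(1−ρ) = 0.3564/0.4030 = 0.8842

Final: 0.8842


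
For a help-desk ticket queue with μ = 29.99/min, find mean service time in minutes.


Mean service time = 1/μ = 1/29.99 minute = 0.03334 minute
In minutes: 0.03334 × 1 = 0.03334 min

Final: 0.03334 min


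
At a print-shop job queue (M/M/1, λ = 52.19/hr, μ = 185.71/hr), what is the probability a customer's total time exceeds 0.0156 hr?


W ~ Exponential(μ−λ) for M/M/1.
μ − λ = 185.71 − 52.19 = 133.5200
P(W > t) = e^{−(μ−λ)t} = e^{−2.0829} = 0.124567

Final: 0.124567


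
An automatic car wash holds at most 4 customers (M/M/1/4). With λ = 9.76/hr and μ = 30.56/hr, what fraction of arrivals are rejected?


ρ = λ/μ = 9.76/30.56 = 0.3194
P_K = (1−ρ)ρ^K/(1−ρ^(K+1)) = (0.6806·0.010404)/(1 − 0.003323)
= 0.007081/0.996677 = 0.007105

Final: 0.007105


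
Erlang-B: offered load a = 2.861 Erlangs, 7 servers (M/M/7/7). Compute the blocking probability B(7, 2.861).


B(c,a) = (a^c/c!) / Σ_{k=0}^{c} a^k/k!
a^7/7! = 0.311311
Σ terms (k=0..7): 1.00000 + 2.86100 + 4.09266 + 3.90303 + 2.79164 + 1.59738 + 0.76168 + 0.31131 = 17.318713
B = 0.311311/17.318713 = 0.017975

Final: 0.017975


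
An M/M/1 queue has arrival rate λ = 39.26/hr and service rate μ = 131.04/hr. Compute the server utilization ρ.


ρ = λ/μ = 39.26/131.04 = 0.2996

Final: 0.2996


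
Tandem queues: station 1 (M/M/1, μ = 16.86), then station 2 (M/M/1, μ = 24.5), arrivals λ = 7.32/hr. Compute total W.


Each node sees arrival rate λ = 7.32/hr (tandem ⇒ throughput preserved).
W₁ = 1/(μ₁−λ) = 1/(16.86−7.32) = 0.10482 hr
W₂ = 1/(μ₂−λ) = 1/(24.5−7.32) = 0.05821 hr
W_total = W₁ + W₂ = 0.10482 + 0.05821 = 0.16303 hr

Final: 0.16303 hr


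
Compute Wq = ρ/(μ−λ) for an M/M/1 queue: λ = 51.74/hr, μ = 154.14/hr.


ρ = 51.74/154.14 = 0.3357
Wq = ρ/(μ−λ) = 0.3357/(154.14 − 51.74) = 0.3357/102.40 = 0.003278 hr

Final: 0.003278 hr


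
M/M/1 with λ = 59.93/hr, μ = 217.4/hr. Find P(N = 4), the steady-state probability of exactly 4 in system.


ρ = 59.93/217.4 = 0.2757
P_n = (1−ρ)·ρ^n = (1 − 0.2757)·0.2757^4 = 0.7243·0.005775 = 0.004183

Final: 0.004183


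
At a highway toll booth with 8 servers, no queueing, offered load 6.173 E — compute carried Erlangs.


B(8,6.173) = 0.131542 (Erlang-B)
Carried load = a(1 − B) = 6.173·(1 − 0.131542) = 6.173·0.868458 = 5.3610 E

Final: 5.3610 Erlangs


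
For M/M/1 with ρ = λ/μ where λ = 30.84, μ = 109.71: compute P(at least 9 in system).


ρ = 30.84/109.71 = 0.2811
P(N ≥ n) = ρ^n = 0.2811^9 = 0.00001096

Final: 0.00001096


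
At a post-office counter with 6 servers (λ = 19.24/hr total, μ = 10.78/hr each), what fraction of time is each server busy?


ρ = λ/(cμ) = 19.24/(6·10.78) = 19.24/64.68 = 0.2975

Final: 0.2975


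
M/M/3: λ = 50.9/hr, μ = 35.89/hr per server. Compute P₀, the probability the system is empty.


a = λ/μ = 50.9/35.89 = 1.4182; ρ = a/c = 0.4727
Σ_{k=0}^{2} a^k/k! (terms k=0..2) = 1.00000 + 1.41822 + 1.00568 = 3.42390
Tail: a^3/(3!(1−ρ)) = 2.85255/(6·0.5273) = 0.90169
P₀ = 1/(3.42390 + 0.90169) = 1/4.32559 = 0.231182

Final: 0.231182


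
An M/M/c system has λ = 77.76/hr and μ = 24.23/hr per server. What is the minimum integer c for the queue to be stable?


Stability requires cμ > λ ⇔ c > λ/μ.
λ/μ = 77.76/24.23 = 3.2092
Minimum integer c = ⌊3.2092⌋ + 1 = 4
Check: 4·24.23 = 96.92 > 77.76, while 3·24.23 = 72.69 ≤ 77.76

Final: 4 servers


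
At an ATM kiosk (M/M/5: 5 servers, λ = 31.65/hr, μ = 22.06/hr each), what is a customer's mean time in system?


a = 1.4347; ρ = 0.2869; P₀ = 0.237883
Lq = P₀·a^c·ρ/(c!(1−ρ)²) = 0.006801
Wq = Lq/λ = 0.006801/31.65 = 0.0002149 hr
W = Wq + 1/μ = 0.0002149 + 0.04533 = 0.04555 hr

Final: 0.04555 hr


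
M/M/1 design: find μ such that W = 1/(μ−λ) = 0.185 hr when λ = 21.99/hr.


W = 1/(μ−λ) ⇒ μ − λ = 1/W = 1/0.185 = 5.4054
μ = λ + 1/W = 21.99 + 5.4054 = 27.3954 per hr

Final: 27.3954 /hr


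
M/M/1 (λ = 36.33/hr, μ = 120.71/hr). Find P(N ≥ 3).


ρ = 36.33/120.71 = 0.3010
P(N ≥ n) = ρ^n = 0.3010^3 = 0.027263

Final: 0.027263


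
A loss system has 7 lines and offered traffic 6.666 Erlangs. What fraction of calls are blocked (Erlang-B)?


B(c,a) = (a^c/c!) / Σ_{k=0}^{c} a^k/k!
a^7/7! = 116.045052
Σ terms (k=0..7): 1.00000 + 6.66600 + 22.21778 + 49.36790 + 82.27161 + 109.68451 + 121.85949 + 116.04505 = 509.112344
B = 116.045052/509.112344 = 0.227936

Final: 0.227936


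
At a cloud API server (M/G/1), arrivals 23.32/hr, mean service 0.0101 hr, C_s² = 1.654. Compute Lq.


ρ = λ·E[S] = 23.32·0.0101 = 0.2355
Lq = ρ²(1+C_s²)/(2(1−ρ)) = 0.05548·(1+1.654)/(2·0.7645)
= 0.05548·2.6540/1.5289 = 0.09630

Final: 0.09630


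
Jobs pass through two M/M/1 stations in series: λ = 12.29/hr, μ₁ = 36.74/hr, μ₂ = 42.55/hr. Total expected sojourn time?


Each node sees arrival rate λ = 12.29/hr (tandem ⇒ throughput preserved).
W₁ = 1/(μ₁−λ) = 1/(36.74−12.29) = 0.04090 hr
W₂ = 1/(μ₂−λ) = 1/(42.55−12.29) = 0.03305 hr
W_total = W₁ + W₂ = 0.04090 + 0.03305 = 0.07395 hr

Final: 0.07395 hr
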